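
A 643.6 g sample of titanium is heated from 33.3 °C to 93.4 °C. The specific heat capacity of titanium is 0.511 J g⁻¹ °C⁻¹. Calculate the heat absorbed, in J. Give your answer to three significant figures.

q = 19800 J

q = m c ΔT = 643.6 × 0.511 × (93.4 − 33.3)
q = 643.6 × 0.511 × 60.1 = 19770 J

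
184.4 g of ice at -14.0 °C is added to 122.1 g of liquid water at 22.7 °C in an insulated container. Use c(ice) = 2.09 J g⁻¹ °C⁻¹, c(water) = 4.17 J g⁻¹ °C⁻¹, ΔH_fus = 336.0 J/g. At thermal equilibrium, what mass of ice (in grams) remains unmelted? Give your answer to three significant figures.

Heat to warm all ice to 0 °C: 184.4×2.09×14.0 = 5395.5 J
Heat released by water cooling to 0 °C: 122.1×4.17×22.7 = 11558 J
11558 J < 5395.5 + 184.4×336.0 = 67353.9 J, so not all ice melts; final T = 0 °C.
Heat left for melting: 11558 − 5395.5 = 6162.5 J
Mass melted = 6162.5 / 336.0 = 18.34 g
Ice remaining = 184.4 − 18.34 = 166.06 g

m_ice remaining = 166 g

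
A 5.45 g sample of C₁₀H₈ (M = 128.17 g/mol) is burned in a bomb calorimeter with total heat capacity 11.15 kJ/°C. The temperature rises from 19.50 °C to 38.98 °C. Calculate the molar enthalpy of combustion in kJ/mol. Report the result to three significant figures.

ΔT = 38.98 − 19.50 = 19.48 °C
q_cal = C_cal × ΔT = 11.15 × 19.48 = 217.202 kJ
n = 5.45 / 128.17 = 0.04252 mol
q_rxn = −q_cal = -217.202 kJ
ΔH = -217.202 / 0.04252 = -5108 kJ/mol

ΔH = -5110 kJ/mol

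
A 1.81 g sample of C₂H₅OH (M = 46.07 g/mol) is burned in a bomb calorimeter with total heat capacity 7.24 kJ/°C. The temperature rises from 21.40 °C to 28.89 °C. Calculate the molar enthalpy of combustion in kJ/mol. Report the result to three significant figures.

ΔT = 28.89 − 21.40 = 7.49 °C
q_cal = C_cal × ΔT = 7.24 × 7.49 = 54.2276 kJ
n = 1.81 / 46.07 = 0.03929 mol
q_rxn = −q_cal = -54.2276 kJ
ΔH = -54.2276 / 0.03929 = -1380 kJ/mol

ΔH = -1380 kJ/mol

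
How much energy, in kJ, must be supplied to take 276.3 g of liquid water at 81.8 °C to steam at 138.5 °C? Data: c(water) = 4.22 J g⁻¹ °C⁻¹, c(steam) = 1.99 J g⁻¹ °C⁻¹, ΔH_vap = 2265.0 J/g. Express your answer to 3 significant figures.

q = 668 kJ

q1 (heat water 81.8→100.0 °C): 276.3 × 4.22 × 18.2 = 21221 J
q2 (vaporize at 100 °C): 276.3 × 2265.0 = 625820 J
q3 (heat steam 100.0→138.5 °C): 276.3 × 1.99 × 38.5 = 21169 J
Total: 21221 + 625820 + 21169 = 668210 J = 668 kJ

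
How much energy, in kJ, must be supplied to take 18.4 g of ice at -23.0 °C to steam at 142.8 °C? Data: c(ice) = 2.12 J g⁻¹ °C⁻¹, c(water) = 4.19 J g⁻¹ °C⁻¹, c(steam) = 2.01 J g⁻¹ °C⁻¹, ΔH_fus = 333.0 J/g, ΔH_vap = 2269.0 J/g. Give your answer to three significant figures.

q = 58.1 kJ

q1 (heat ice -23.0→0.0 °C): 18.4 × 2.12 × 23.0 = 897 J
q2 (melt at 0 °C): 18.4 × 333.0 = 6127 J
q3 (heat water 0.0→100.0 °C): 18.4 × 4.19 × 100.0 = 7710 J
q4 (vaporize at 100 °C): 18.4 × 2269.0 = 41750 J
q5 (heat steam 100.0→142.8 °C): 18.4 × 2.01 × 42.8 = 1583 J
Total: 897 + 6127 + 7710 + 41750 + 1583 = 58067 J = 58.1 kJ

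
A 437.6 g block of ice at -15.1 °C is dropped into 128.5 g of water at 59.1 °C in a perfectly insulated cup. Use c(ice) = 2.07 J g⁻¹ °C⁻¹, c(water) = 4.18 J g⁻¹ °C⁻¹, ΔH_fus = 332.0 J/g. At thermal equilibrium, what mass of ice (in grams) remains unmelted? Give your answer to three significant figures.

Heat to warm all ice to 0 °C: 437.6×2.07×15.1 = 13678 J
Heat released by water cooling to 0 °C: 128.5×4.18×59.1 = 31744 J
31744 J < 13678 + 437.6×332.0 = 158961.2 J, so not all ice melts; final T = 0 °C.
Heat left for melting: 31744 − 13678 = 18066 J
Mass melted = 18066 / 332.0 = 54.42 g
Ice remaining = 437.6 − 54.42 = 383.18 g

m_ice remaining = 383 g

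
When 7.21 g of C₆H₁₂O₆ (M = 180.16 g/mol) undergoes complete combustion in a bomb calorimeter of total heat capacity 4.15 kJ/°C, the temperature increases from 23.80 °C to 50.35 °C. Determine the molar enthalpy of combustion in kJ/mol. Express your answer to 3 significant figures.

ΔT = 50.35 − 23.80 = 26.55 °C
q_cal = C_cal × ΔT = 4.15 × 26.55 = 110.1825 kJ
n = 7.21 / 180.16 = 0.04002 mol
q_rxn = −q_cal = -110.1825 kJ
ΔH = -110.1825 / 0.04002 = -2753 kJ/mol

ΔH = -2750 kJ/mol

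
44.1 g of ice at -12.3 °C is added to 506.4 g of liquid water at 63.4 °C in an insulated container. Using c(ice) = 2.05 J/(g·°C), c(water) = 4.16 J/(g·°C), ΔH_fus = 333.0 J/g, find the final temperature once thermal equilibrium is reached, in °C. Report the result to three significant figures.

Heat to bring ice to 0 °C and melt it: q₁ = 44.1×2.05×12.3 + 44.1×333.0 = 15797 J
Heat the water can supply cooling to 0 °C: 506.4×4.16×63.4 = 133560 J > q₁, so all ice melts.
Energy balance: 506.4×4.16×(63.4 − T) = 15797 + 44.1×4.16×(T − 0)
2106.624(63.4 − T) = 15797 + 183.456 T
133560 − 15797 = 2290.080 T
T = 117763 / 2290.080 = 51.42 °C

T_f = 51.4 °C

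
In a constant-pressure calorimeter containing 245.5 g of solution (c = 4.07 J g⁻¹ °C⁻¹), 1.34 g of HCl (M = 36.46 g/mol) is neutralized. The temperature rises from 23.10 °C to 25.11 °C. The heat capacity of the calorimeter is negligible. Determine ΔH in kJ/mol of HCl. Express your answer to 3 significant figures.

ΔH = -54.6 kJ/mol

|ΔT| = |25.11 − 23.10| = 2.01 °C
|q_surr| = (245.5 × 4.07) × 2.01 = 999.185 × 2.01 = 2008 J
n(HCl) = 1.34 / 36.46 = 0.03675 mol
Temperature rose, so q_rxn = −|q_surr| = -2.008 kJ
ΔH = q_rxn / n = -54.64 kJ/mol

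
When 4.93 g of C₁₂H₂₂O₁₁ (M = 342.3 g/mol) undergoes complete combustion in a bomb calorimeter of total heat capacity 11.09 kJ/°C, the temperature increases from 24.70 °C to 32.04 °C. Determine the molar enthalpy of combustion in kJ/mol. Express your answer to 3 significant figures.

ΔH = -5650 kJ/mol

ΔT = 32.04 − 24.70 = 7.34 °C
q_cal = C_cal × ΔT = 11.09 × 7.34 = 81.4006 kJ
n = 4.93 / 342.3 = 0.01440 mol
q_rxn = −q_cal = -81.4006 kJ
ΔH = -81.4006 / 0.01440 = -5653 kJ/mol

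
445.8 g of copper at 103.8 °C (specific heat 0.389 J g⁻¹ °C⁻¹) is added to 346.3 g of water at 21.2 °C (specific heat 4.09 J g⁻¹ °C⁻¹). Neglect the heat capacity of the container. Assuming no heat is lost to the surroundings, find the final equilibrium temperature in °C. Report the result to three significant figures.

Heat lost by copper = heat gained by water.
(445.8)(0.389)(103.8 − T) = (346.3)(4.09)(T − 21.2)
173.4162 (103.8 − T) = 1416.367 (T − 21.2)
18001 − 173.4162 T = 1416.367 T − 30027
48028 = 1589.7832 T
T = 30.21 °C

T_f = 30.2 °C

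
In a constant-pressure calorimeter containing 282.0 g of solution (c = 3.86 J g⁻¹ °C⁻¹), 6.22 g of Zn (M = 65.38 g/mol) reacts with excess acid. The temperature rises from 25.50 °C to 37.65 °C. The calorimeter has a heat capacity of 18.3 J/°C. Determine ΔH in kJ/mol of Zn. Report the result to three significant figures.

ΔH = -141 kJ/mol

|ΔT| = |37.65 − 25.50| = 12.15 °C
|q_surr| = (282.0 × 3.86 + 18.3) × 12.15 = 1106.82 × 12.15 = 13450 J
n(Zn) = 6.22 / 65.38 = 0.09514 mol
Temperature rose, so q_rxn = −|q_surr| = -13.45 kJ
ΔH = q_rxn / n = -141.4 kJ/mol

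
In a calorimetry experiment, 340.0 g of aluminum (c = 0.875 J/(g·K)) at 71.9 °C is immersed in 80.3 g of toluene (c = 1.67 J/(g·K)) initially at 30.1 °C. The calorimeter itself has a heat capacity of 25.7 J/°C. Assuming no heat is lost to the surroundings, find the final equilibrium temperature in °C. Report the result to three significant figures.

Heat lost by aluminum = heat gained by toluene + calorimeter.
(340.0)(0.875)(71.9 − T) = [(80.3)(1.67) + 25.7](T − 30.1)
297.5 (71.9 − T) = 159.801 (T − 30.1)
21390 − 297.5 T = 159.801 T − 4810.0
26200.0 = 457.301 T
T = 57.29 °C

T_f = 57.3 °C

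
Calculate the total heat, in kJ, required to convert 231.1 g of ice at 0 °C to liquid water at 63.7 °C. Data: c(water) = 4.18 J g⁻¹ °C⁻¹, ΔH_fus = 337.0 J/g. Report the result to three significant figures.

q1 (melt at 0 °C): 231.1 × 337.0 = 77881 J
q2 (heat water 0.0→63.7 °C): 231.1 × 4.18 × 63.7 = 61534 J
Total: 77881 + 61534 = 139415 J = 139 kJ

q = 139 kJ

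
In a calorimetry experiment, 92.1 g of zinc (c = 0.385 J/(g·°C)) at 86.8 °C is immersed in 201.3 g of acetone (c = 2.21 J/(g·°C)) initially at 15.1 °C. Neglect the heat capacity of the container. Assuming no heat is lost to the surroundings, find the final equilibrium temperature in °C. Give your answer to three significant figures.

Heat lost by zinc = heat gained by acetone.
(92.1)(0.385)(86.8 − T) = (201.3)(2.21)(T − 15.1)
35.4585 (86.8 − T) = 444.873 (T − 15.1)
3077.8 − 35.4585 T = 444.873 T − 6717.6
9795.4 = 480.3315 T
T = 20.39 °C

T_f = 20.4 °C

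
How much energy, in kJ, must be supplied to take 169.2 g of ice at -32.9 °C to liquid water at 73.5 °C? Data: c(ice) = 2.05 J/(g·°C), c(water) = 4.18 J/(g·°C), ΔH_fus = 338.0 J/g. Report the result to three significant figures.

q = 121 kJ

q1 (heat ice -32.9→0.0 °C): 169.2 × 2.05 × 32.9 = 11412 J
q2 (melt at 0 °C): 169.2 × 338.0 = 57190 J
q3 (heat water 0.0→73.5 °C): 169.2 × 4.18 × 73.5 = 51983 J
Total: 11412 + 57190 + 51983 = 120585 J = 121 kJ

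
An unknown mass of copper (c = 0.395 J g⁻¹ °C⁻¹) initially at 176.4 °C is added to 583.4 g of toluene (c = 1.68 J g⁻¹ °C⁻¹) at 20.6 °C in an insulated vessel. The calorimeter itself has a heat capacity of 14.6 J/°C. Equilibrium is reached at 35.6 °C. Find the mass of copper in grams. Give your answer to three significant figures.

q_gained = (583.4 × 1.68 + 14.6) × (35.6 − 20.6) = 14920 J
q_lost = m × 0.395 × (176.4 − 35.6) = 55.616 m
m = 14920 / 55.616 = 268 g

m = 268 g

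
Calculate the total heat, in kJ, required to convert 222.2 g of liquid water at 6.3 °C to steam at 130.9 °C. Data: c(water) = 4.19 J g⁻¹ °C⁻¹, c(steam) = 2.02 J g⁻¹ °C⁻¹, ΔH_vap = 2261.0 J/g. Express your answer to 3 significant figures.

q1 (heat water 6.3→100.0 °C): 222.2 × 4.19 × 93.7 = 87236 J
q2 (vaporize at 100 °C): 222.2 × 2261.0 = 502394 J
q3 (heat steam 100.0→130.9 °C): 222.2 × 2.02 × 30.9 = 13869 J
Total: 87236 + 502394 + 13869 = 603499 J = 603 kJ

q = 603 kJ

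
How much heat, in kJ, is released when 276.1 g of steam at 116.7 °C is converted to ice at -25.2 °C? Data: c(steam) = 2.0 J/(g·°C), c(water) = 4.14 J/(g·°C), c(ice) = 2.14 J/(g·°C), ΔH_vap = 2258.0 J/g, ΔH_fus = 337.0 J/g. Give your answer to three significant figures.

q1 (cool steam 116.7→100 °C): 276.1 × 2.0 × 16.7 = 9222 J
q2 (condense at 100 °C): 276.1 × 2258.0 = 623434 J
q3 (cool water 100→0 °C): 276.1 × 4.14 × 100.0 = 114305 J
q4 (freeze at 0 °C): 276.1 × 337.0 = 93046 J
q5 (cool ice 0→-25.2 °C): 276.1 × 2.14 × 25.2 = 14890 J
Total: 9222 + 623434 + 114305 + 93046 + 14890 = 854897 J = 855 kJ

q = 855 kJ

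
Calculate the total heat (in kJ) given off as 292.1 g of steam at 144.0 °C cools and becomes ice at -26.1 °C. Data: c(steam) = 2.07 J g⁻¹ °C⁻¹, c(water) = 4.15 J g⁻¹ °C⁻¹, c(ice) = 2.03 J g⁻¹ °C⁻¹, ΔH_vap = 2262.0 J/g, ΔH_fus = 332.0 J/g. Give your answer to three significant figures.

q = 921 kJ

q1 (cool steam 144.0→100 °C): 292.1 × 2.07 × 44.0 = 26604 J
q2 (condense at 100 °C): 292.1 × 2262.0 = 660730 J
q3 (cool water 100→0 °C): 292.1 × 4.15 × 100.0 = 121222 J
q4 (freeze at 0 °C): 292.1 × 332.0 = 96977 J
q5 (cool ice 0→-26.1 °C): 292.1 × 2.03 × 26.1 = 15476 J
Total: 26604 + 660730 + 121222 + 96977 + 15476 = 921009 J = 921 kJ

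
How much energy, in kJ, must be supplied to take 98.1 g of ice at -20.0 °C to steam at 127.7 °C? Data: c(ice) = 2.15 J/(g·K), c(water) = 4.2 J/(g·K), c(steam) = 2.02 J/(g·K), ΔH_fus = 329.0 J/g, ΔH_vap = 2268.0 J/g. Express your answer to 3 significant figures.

q = 306 kJ

q1 (heat ice -20.0→0.0 °C): 98.1 × 2.15 × 20.0 = 4218 J
q2 (melt at 0 °C): 98.1 × 329.0 = 32275 J
q3 (heat water 0.0→100.0 °C): 98.1 × 4.2 × 100.0 = 41202 J
q4 (vaporize at 100 °C): 98.1 × 2268.0 = 222491 J
q5 (heat steam 100.0→127.7 °C): 98.1 × 2.02 × 27.7 = 5489 J
Total: 4218 + 32275 + 41202 + 222491 + 5489 = 305675 J = 306 kJ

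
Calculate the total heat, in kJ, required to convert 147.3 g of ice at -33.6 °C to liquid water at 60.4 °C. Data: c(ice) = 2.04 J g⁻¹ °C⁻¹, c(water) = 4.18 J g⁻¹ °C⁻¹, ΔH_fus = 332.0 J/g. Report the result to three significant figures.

q1 (heat ice -33.6→0.0 °C): 147.3 × 2.04 × 33.6 = 10097 J
q2 (melt at 0 °C): 147.3 × 332.0 = 48904 J
q3 (heat water 0.0→60.4 °C): 147.3 × 4.18 × 60.4 = 37189 J
Total: 10097 + 48904 + 37189 = 96190 J = 96.2 kJ

q = 96.2 kJ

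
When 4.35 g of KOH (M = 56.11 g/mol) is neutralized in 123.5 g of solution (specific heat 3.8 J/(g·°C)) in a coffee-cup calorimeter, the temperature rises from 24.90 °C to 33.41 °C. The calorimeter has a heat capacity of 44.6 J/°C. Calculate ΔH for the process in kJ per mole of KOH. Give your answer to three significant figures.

|ΔT| = |33.41 − 24.90| = 8.51 °C
|q_surr| = (123.5 × 3.8 + 44.6) × 8.51 = 513.9 × 8.51 = 4373 J
n(KOH) = 4.35 / 56.11 = 0.07753 mol
Temperature rose, so q_rxn = −|q_surr| = -4.373 kJ
ΔH = q_rxn / n = -56.40 kJ/mol

ΔH = -56.4 kJ/mol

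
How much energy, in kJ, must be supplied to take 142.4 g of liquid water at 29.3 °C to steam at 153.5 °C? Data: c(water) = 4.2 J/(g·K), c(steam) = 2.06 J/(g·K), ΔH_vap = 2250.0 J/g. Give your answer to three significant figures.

q1 (heat water 29.3→100.0 °C): 142.4 × 4.2 × 70.7 = 42284 J
q2 (vaporize at 100 °C): 142.4 × 2250.0 = 320400 J
q3 (heat steam 100.0→153.5 °C): 142.4 × 2.06 × 53.5 = 15694 J
Total: 42284 + 320400 + 15694 = 378378 J = 378 kJ

q = 378 kJ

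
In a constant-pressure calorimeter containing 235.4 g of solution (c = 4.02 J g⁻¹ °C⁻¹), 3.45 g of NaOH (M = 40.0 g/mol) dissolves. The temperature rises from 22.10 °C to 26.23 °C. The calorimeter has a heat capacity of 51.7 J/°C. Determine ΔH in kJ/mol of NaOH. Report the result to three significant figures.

|ΔT| = |26.23 − 22.10| = 4.13 °C
|q_surr| = (235.4 × 4.02 + 51.7) × 4.13 = 998.008 × 4.13 = 4122 J
n(NaOH) = 3.45 / 40.0 = 0.08625 mol
Temperature rose, so q_rxn = −|q_surr| = -4.122 kJ
ΔH = q_rxn / n = -47.79 kJ/mol

ΔH = -47.8 kJ/mol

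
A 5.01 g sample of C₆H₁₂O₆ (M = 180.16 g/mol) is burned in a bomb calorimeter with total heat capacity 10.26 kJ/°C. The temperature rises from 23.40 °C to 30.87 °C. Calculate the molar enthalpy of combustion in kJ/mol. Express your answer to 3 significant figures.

ΔT = 30.87 − 23.40 = 7.47 °C
q_cal = C_cal × ΔT = 10.26 × 7.47 = 76.6422 kJ
n = 5.01 / 180.16 = 0.02781 mol
q_rxn = −q_cal = -76.6422 kJ
ΔH = -76.6422 / 0.02781 = -2756 kJ/mol

ΔH = -2760 kJ/mol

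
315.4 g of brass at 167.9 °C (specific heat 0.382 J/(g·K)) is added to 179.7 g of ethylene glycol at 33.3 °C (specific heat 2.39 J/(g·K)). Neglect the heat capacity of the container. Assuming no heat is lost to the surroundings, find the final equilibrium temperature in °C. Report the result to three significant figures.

T_f = 62.8 °C

Heat lost by brass = heat gained by ethylene glycol.
(315.4)(0.382)(167.9 − T) = (179.7)(2.39)(T − 33.3)
120.4828 (167.9 − T) = 429.483 (T − 33.3)
20229 − 120.4828 T = 429.483 T − 14302
34531 = 549.9658 T
T = 62.79 °C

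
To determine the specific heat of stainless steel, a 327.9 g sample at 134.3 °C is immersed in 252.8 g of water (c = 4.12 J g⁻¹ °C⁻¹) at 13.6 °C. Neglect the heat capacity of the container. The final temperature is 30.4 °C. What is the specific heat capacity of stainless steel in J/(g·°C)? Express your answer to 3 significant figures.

q_gained = (252.8 × 4.12) × (30.4 − 13.6) = 17500 J
q_lost = 327.9 × c × (134.3 − 30.4) = 34068.81 c
Set equal: c = 17500 / 34068.81 = 0.514 J/(g·°C)

c = 0.514 J/(g·°C)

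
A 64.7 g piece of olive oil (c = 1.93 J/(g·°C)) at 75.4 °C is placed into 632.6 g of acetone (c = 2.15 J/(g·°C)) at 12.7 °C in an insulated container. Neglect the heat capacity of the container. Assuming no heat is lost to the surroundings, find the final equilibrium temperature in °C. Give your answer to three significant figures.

Heat lost by olive oil = heat gained by acetone.
(64.7)(1.93)(75.4 − T) = (632.6)(2.15)(T − 12.7)
124.871 (75.4 − T) = 1360.09 (T − 12.7)
9415.3 − 124.871 T = 1360.09 T − 17273
26688.3 = 1484.961 T
T = 17.97 °C

T_f = 18.0 °C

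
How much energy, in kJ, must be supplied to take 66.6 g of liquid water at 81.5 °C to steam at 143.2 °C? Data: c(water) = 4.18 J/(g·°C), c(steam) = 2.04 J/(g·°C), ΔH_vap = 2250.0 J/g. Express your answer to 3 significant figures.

q = 161 kJ

q1 (heat water 81.5→100.0 °C): 66.6 × 4.18 × 18.5 = 5150 J
q2 (vaporize at 100 °C): 66.6 × 2250.0 = 149850 J
q3 (heat steam 100.0→143.2 °C): 66.6 × 2.04 × 43.2 = 5869 J
Total: 5150 + 149850 + 5869 = 160869 J = 161 kJ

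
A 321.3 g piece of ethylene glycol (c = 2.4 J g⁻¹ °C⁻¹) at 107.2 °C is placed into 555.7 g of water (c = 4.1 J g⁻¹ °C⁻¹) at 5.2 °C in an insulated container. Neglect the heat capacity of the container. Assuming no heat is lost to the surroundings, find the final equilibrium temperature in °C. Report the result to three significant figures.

Heat lost by ethylene glycol = heat gained by water.
(321.3)(2.4)(107.2 − T) = (555.7)(4.1)(T − 5.2)
771.12 (107.2 − T) = 2278.37 (T − 5.2)
82664 − 771.12 T = 2278.37 T − 11848
94512 = 3049.49 T
T = 30.99 °C

T_f = 31.0 °C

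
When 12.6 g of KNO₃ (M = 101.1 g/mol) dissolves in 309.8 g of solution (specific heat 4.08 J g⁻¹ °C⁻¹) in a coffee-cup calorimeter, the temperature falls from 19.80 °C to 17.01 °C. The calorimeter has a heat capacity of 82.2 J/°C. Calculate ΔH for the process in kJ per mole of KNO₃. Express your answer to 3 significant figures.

ΔH = 30.1 kJ/mol

|ΔT| = |17.01 − 19.80| = 2.79 °C
|q_surr| = (309.8 × 4.08 + 82.2) × 2.79 = 1346.184 × 2.79 = 3756 J
n(KNO₃) = 12.6 / 101.1 = 0.1246 mol
Temperature fell, so q_rxn = +|q_surr| = 3.756 kJ
ΔH = q_rxn / n = 30.14 kJ/mol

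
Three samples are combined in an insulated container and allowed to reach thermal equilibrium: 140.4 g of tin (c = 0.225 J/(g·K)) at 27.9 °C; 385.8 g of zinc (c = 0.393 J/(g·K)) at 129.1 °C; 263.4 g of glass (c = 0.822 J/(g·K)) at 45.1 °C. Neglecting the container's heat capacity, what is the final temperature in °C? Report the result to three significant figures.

T_f = 75.6 °C

Σ mᵢcᵢ(T − Tᵢ) = 0  ⇒  T = Σ mᵢcᵢTᵢ / Σ mᵢcᵢ
Σ mᵢcᵢ = 140.4×0.225 + 385.8×0.393 + 263.4×0.822 = 399.7242
Σ mᵢcᵢTᵢ = 31.59×27.9 + 151.6194×129.1 + 216.5148×45.1 = 30220
T = 30220 / 399.7242 = 75.60 °C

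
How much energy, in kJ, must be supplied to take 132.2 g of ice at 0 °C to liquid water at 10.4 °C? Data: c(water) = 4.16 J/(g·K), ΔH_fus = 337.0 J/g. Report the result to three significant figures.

q1 (melt at 0 °C): 132.2 × 337.0 = 44551 J
q2 (heat water 0.0→10.4 °C): 132.2 × 4.16 × 10.4 = 5720 J
Total: 44551 + 5720 = 50271 J = 50.3 kJ

q = 50.3 kJ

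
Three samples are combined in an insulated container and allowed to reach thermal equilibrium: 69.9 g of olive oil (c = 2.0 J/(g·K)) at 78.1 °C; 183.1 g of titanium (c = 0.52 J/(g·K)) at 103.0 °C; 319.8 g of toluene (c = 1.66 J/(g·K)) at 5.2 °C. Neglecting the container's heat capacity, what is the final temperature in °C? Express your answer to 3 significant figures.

Σ mᵢcᵢ(T − Tᵢ) = 0  ⇒  T = Σ mᵢcᵢTᵢ / Σ mᵢcᵢ
Σ mᵢcᵢ = 69.9×2.0 + 183.1×0.52 + 319.8×1.66 = 765.880
Σ mᵢcᵢTᵢ = 139.8×78.1 + 95.212×103.0 + 530.868×5.2 = 23486
T = 23486 / 765.880 = 30.67 °C

T_f = 30.7 °C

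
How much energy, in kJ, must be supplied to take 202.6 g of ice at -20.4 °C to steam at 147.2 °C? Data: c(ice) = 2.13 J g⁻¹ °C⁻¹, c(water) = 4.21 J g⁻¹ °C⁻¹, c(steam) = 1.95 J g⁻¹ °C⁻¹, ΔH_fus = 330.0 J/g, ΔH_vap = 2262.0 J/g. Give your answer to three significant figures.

q = 638 kJ

q1 (heat ice -20.4→0.0 °C): 202.6 × 2.13 × 20.4 = 8803 J
q2 (melt at 0 °C): 202.6 × 330.0 = 66858 J
q3 (heat water 0.0→100.0 °C): 202.6 × 4.21 × 100.0 = 85295 J
q4 (vaporize at 100 °C): 202.6 × 2262.0 = 458281 J
q5 (heat steam 100.0→147.2 °C): 202.6 × 1.95 × 47.2 = 18647 J
Total: 8803 + 66858 + 85295 + 458281 + 18647 = 637884 J = 638 kJ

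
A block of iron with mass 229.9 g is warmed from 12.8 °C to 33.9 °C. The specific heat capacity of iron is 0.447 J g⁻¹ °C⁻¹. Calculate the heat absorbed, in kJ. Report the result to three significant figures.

q = m c ΔT = 229.9 × 0.447 × (33.9 − 12.8)
q = 229.9 × 0.447 × 21.1 = 2168 J = 2.17 kJ

q = 2.17 kJ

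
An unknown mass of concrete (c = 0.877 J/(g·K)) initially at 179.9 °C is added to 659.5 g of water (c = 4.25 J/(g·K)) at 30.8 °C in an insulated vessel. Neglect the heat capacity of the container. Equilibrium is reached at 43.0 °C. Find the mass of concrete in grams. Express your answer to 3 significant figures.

q_gained = (659.5 × 4.25) × (43.0 − 30.8) = 34200 J
q_lost = m × 0.877 × (179.9 − 43.0) = 120.0613 m
m = 34200 / 120.0613 = 285 g

m = 285 g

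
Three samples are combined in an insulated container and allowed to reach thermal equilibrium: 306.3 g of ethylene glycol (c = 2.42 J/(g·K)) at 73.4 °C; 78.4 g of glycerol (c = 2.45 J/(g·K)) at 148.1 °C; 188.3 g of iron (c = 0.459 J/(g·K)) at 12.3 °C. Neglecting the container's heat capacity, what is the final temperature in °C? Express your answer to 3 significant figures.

T_f = 82.3 °C

Σ mᵢcᵢ(T − Tᵢ) = 0  ⇒  T = Σ mᵢcᵢTᵢ / Σ mᵢcᵢ
Σ mᵢcᵢ = 306.3×2.42 + 78.4×2.45 + 188.3×0.459 = 1019.7557
Σ mᵢcᵢTᵢ = 741.246×73.4 + 192.08×148.1 + 86.4297×12.3 = 83918
T = 83918 / 1019.7557 = 82.29 °C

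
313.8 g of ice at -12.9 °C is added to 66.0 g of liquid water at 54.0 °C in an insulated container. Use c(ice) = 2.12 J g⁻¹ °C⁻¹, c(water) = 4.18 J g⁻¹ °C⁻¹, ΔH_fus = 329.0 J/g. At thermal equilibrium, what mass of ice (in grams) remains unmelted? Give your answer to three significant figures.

m_ice remaining = 295 g

Heat to warm all ice to 0 °C: 313.8×2.12×12.9 = 8581.8 J
Heat released by water cooling to 0 °C: 66.0×4.18×54.0 = 14898 J
14898 J < 8581.8 + 313.8×329.0 = 111822.0 J, so not all ice melts; final T = 0 °C.
Heat left for melting: 14898 − 8581.8 = 6316.2 J
Mass melted = 6316.2 / 329.0 = 19.20 g
Ice remaining = 313.8 − 19.20 = 294.60 g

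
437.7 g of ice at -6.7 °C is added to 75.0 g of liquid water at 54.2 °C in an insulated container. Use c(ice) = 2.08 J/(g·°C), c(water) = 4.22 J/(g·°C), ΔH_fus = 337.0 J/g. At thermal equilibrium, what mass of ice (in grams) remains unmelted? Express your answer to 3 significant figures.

m_ice remaining = 405 g

Heat to warm all ice to 0 °C: 437.7×2.08×6.7 = 6099.8 J
Heat released by water cooling to 0 °C: 75.0×4.22×54.2 = 17154 J
17154 J < 6099.8 + 437.7×337.0 = 153604.7 J, so not all ice melts; final T = 0 °C.
Heat left for melting: 17154 − 6099.8 = 11054.2 J
Mass melted = 11054.2 / 337.0 = 32.80 g
Ice remaining = 437.7 − 32.80 = 404.90 g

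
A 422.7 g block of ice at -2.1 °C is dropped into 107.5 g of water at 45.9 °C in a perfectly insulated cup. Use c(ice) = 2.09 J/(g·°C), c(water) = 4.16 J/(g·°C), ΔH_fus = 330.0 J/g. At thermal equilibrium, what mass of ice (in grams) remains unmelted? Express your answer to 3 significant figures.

m_ice remaining = 366 g

Heat to warm all ice to 0 °C: 422.7×2.09×2.1 = 1855.2 J
Heat released by water cooling to 0 °C: 107.5×4.16×45.9 = 20526 J
20526 J < 1855.2 + 422.7×330.0 = 141346.2 J, so not all ice melts; final T = 0 °C.
Heat left for melting: 20526 − 1855.2 = 18670.8 J
Mass melted = 18670.8 / 330.0 = 56.58 g
Ice remaining = 422.7 − 56.58 = 366.12 g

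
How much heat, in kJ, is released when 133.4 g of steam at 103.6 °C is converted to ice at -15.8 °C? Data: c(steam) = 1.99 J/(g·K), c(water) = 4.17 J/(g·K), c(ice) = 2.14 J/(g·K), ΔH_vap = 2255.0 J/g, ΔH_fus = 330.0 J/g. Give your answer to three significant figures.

q = 406 kJ

q1 (cool steam 103.6→100 °C): 133.4 × 1.99 × 3.6 = 956 J
q2 (condense at 100 °C): 133.4 × 2255.0 = 300817 J
q3 (cool water 100→0 °C): 133.4 × 4.17 × 100.0 = 55628 J
q4 (freeze at 0 °C): 133.4 × 330.0 = 44022 J
q5 (cool ice 0→-15.8 °C): 133.4 × 2.14 × 15.8 = 4511 J
Total: 956 + 300817 + 55628 + 44022 + 4511 = 405934 J = 406 kJ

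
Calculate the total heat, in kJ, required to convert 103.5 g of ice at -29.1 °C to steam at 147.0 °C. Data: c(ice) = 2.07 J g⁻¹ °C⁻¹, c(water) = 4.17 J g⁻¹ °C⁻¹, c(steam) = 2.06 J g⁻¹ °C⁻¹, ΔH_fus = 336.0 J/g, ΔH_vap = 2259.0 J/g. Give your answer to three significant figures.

q = 328 kJ

q1 (heat ice -29.1→0.0 °C): 103.5 × 2.07 × 29.1 = 6235 J
q2 (melt at 0 °C): 103.5 × 336.0 = 34776 J
q3 (heat water 0.0→100.0 °C): 103.5 × 4.17 × 100.0 = 43160 J
q4 (vaporize at 100 °C): 103.5 × 2259.0 = 233807 J
q5 (heat steam 100.0→147.0 °C): 103.5 × 2.06 × 47.0 = 10021 J
Total: 6235 + 34776 + 43160 + 233807 + 10021 = 327999 J = 328 kJ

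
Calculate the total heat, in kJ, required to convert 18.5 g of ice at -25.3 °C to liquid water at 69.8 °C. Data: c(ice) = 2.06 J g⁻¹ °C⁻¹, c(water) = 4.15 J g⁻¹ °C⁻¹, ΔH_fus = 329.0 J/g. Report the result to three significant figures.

q = 12.4 kJ

q1 (heat ice -25.3→0.0 °C): 18.5 × 2.06 × 25.3 = 964 J
q2 (melt at 0 °C): 18.5 × 329.0 = 6087 J
q3 (heat water 0.0→69.8 °C): 18.5 × 4.15 × 69.8 = 5359 J
Total: 964 + 6087 + 5359 = 12410 J = 12.4 kJ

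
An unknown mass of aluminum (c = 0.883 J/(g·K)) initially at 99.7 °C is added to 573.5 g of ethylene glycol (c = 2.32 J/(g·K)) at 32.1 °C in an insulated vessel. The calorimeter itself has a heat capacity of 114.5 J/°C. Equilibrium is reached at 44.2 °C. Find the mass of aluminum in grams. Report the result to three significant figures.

m = 357 g

q_gained = (573.5 × 2.32 + 114.5) × (44.2 − 32.1) = 17480 J
q_lost = m × 0.883 × (99.7 − 44.2) = 49.0065 m
m = 17480 / 49.0065 = 357 g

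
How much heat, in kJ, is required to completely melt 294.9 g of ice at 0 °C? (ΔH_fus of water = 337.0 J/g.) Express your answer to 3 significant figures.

q = m × ΔH_fus = 294.9 × 337.0 = 99380 J = 99.4 kJ

q = 99.4 kJ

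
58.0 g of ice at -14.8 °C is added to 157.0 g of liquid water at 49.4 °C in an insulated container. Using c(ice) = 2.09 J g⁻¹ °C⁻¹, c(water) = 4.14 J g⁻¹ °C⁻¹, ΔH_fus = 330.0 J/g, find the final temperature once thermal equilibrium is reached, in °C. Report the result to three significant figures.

T_f = 12.6 °C

Heat to bring ice to 0 °C and melt it: q₁ = 58.0×2.09×14.8 + 58.0×330.0 = 20934 J
Heat the water can supply cooling to 0 °C: 157.0×4.14×49.4 = 32109.0 J > q₁, so all ice melts.
Energy balance: 157.0×4.14×(49.4 − T) = 20934 + 58.0×4.14×(T − 0)
649.98(49.4 − T) = 20934 + 240.12 T
32109.0 − 20934 = 890.10 T
T = 11175.0 / 890.10 = 12.55 °C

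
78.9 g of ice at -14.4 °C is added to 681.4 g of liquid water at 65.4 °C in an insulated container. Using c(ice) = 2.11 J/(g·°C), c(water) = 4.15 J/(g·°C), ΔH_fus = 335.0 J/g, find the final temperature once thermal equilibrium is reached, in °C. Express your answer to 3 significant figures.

Heat to bring ice to 0 °C and melt it: q₁ = 78.9×2.11×14.4 + 78.9×335.0 = 28829 J
Heat the water can supply cooling to 0 °C: 681.4×4.15×65.4 = 184939 J > q₁, so all ice melts.
Energy balance: 681.4×4.15×(65.4 − T) = 28829 + 78.9×4.15×(T − 0)
2827.81(65.4 − T) = 28829 + 327.435 T
184939 − 28829 = 3155.245 T
T = 156110 / 3155.245 = 49.48 °C

T_f = 49.5 °C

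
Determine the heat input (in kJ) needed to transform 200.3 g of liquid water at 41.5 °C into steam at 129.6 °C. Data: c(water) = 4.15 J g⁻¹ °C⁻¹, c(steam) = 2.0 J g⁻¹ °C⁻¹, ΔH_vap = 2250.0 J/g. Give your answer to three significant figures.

q = 511 kJ

q1 (heat water 41.5→100.0 °C): 200.3 × 4.15 × 58.5 = 48628 J
q2 (vaporize at 100 °C): 200.3 × 2250.0 = 450675 J
q3 (heat steam 100.0→129.6 °C): 200.3 × 2.0 × 29.6 = 11858 J
Total: 48628 + 450675 + 11858 = 511161 J = 511 kJ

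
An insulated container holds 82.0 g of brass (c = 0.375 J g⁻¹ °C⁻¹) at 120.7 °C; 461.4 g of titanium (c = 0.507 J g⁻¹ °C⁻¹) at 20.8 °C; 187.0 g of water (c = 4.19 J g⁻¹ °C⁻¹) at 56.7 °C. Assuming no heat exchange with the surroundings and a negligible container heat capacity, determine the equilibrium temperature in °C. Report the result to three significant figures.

Σ mᵢcᵢ(T − Tᵢ) = 0  ⇒  T = Σ mᵢcᵢTᵢ / Σ mᵢcᵢ
Σ mᵢcᵢ = 82.0×0.375 + 461.4×0.507 + 187.0×4.19 = 1048.2098
Σ mᵢcᵢTᵢ = 30.75×120.7 + 233.9298×20.8 + 783.53×56.7 = 53003
T = 53003 / 1048.2098 = 50.57 °C

T_f = 50.6 °C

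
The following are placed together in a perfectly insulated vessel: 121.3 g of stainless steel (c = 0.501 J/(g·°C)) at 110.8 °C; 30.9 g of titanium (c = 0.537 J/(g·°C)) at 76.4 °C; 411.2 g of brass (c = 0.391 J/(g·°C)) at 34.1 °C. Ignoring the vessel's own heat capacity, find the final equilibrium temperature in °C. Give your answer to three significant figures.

T_f = 56.6 °C

Σ mᵢcᵢ(T − Tᵢ) = 0  ⇒  T = Σ mᵢcᵢTᵢ / Σ mᵢcᵢ
Σ mᵢcᵢ = 121.3×0.501 + 30.9×0.537 + 411.2×0.391 = 238.1438
Σ mᵢcᵢTᵢ = 60.7713×110.8 + 16.5933×76.4 + 160.7792×34.1 = 13484
T = 13484 / 238.1438 = 56.62 °C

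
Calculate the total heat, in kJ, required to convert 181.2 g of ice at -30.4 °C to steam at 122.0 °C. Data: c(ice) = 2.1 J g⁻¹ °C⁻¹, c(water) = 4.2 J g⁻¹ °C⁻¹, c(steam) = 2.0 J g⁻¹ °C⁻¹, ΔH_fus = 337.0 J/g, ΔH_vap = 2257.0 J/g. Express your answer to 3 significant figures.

q1 (heat ice -30.4→0.0 °C): 181.2 × 2.1 × 30.4 = 11568 J
q2 (melt at 0 °C): 181.2 × 337.0 = 61064 J
q3 (heat water 0.0→100.0 °C): 181.2 × 4.2 × 100.0 = 76104 J
q4 (vaporize at 100 °C): 181.2 × 2257.0 = 408968 J
q5 (heat steam 100.0→122.0 °C): 181.2 × 2.0 × 22.0 = 7973 J
Total: 11568 + 61064 + 76104 + 408968 + 7973 = 565677 J = 566 kJ

q = 566 kJ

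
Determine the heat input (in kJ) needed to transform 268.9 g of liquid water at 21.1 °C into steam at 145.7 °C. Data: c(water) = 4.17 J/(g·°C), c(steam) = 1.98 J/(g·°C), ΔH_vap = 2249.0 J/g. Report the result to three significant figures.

q = 718 kJ

q1 (heat water 21.1→100.0 °C): 268.9 × 4.17 × 78.9 = 88472 J
q2 (vaporize at 100 °C): 268.9 × 2249.0 = 604756 J
q3 (heat steam 100.0→145.7 °C): 268.9 × 1.98 × 45.7 = 24332 J
Total: 88472 + 604756 + 24332 = 717560 J = 718 kJ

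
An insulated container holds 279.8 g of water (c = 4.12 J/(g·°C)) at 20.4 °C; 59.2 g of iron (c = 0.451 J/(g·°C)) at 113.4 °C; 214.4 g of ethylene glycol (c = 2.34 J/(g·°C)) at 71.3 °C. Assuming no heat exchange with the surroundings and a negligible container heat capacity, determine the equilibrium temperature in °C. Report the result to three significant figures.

T_f = 37.1 °C

Σ mᵢcᵢ(T − Tᵢ) = 0  ⇒  T = Σ mᵢcᵢTᵢ / Σ mᵢcᵢ
Σ mᵢcᵢ = 279.8×4.12 + 59.2×0.451 + 214.4×2.34 = 1681.1712
Σ mᵢcᵢTᵢ = 1152.776×20.4 + 26.6992×113.4 + 501.696×71.3 = 62315
T = 62315 / 1681.1712 = 37.07 °C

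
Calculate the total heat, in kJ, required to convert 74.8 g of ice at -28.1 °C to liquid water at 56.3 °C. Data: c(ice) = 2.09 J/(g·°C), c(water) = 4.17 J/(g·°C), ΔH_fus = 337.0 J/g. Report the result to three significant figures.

q1 (heat ice -28.1→0.0 °C): 74.8 × 2.09 × 28.1 = 4393 J
q2 (melt at 0 °C): 74.8 × 337.0 = 25208 J
q3 (heat water 0.0→56.3 °C): 74.8 × 4.17 × 56.3 = 17561 J
Total: 4393 + 25208 + 17561 = 47162 J = 47.2 kJ

q = 47.2 kJ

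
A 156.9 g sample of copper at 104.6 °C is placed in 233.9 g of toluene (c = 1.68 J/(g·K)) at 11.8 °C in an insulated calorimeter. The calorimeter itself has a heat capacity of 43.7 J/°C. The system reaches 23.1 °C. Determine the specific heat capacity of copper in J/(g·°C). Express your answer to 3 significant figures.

q_gained = (233.9 × 1.68 + 43.7) × (23.1 − 11.8) = 4934 J
q_lost = 156.9 × c × (104.6 − 23.1) = 12787.35 c
Set equal: c = 4934 / 12787.35 = 0.386 J/(g·°C)

c = 0.386 J/(g·°C)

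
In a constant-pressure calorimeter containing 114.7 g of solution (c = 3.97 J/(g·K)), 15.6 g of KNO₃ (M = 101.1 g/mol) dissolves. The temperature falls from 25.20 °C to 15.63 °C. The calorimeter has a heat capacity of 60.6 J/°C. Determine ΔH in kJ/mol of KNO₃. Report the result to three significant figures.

ΔH = 32.0 kJ/mol

|ΔT| = |15.63 − 25.20| = 9.57 °C
|q_surr| = (114.7 × 3.97 + 60.6) × 9.57 = 515.959 × 9.57 = 4938 J
n(KNO₃) = 15.6 / 101.1 = 0.1543 mol
Temperature fell, so q_rxn = +|q_surr| = 4.938 kJ
ΔH = q_rxn / n = 32.00 kJ/mol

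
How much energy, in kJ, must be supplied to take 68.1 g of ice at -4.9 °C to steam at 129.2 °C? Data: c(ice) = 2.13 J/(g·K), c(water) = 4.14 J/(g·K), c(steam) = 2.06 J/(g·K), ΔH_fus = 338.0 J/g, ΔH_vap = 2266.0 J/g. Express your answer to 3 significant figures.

q = 210 kJ

q1 (heat ice -4.9→0.0 °C): 68.1 × 2.13 × 4.9 = 711 J
q2 (melt at 0 °C): 68.1 × 338.0 = 23018 J
q3 (heat water 0.0→100.0 °C): 68.1 × 4.14 × 100.0 = 28193 J
q4 (vaporize at 100 °C): 68.1 × 2266.0 = 154315 J
q5 (heat steam 100.0→129.2 °C): 68.1 × 2.06 × 29.2 = 4096 J
Total: 711 + 23018 + 28193 + 154315 + 4096 = 210333 J = 210 kJ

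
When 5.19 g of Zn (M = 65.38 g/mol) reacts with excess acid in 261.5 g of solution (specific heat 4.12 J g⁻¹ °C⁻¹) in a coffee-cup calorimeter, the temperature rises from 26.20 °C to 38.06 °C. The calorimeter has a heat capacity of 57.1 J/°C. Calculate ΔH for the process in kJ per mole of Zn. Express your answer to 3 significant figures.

ΔH = -169 kJ/mol

|ΔT| = |38.06 − 26.20| = 11.86 °C
|q_surr| = (261.5 × 4.12 + 57.1) × 11.86 = 1134.48 × 11.86 = 13450 J
n(Zn) = 5.19 / 65.38 = 0.07938 mol
Temperature rose, so q_rxn = −|q_surr| = -13.45 kJ
ΔH = q_rxn / n = -169.4 kJ/mol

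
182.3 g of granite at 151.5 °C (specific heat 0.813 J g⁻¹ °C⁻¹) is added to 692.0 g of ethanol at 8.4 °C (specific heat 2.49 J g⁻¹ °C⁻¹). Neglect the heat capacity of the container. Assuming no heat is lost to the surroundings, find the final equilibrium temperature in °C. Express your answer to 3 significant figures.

Heat lost by granite = heat gained by ethanol.
(182.3)(0.813)(151.5 − T) = (692.0)(2.49)(T − 8.4)
148.2099 (151.5 − T) = 1723.08 (T − 8.4)
22454 − 148.2099 T = 1723.08 T − 14474
36928 = 1871.2899 T
T = 19.73 °C

T_f = 19.7 °C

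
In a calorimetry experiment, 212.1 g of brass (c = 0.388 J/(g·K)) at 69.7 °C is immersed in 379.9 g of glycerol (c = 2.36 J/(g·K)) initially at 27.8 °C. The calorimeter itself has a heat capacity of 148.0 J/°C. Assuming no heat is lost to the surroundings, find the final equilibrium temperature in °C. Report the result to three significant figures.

Heat lost by brass = heat gained by glycerol + calorimeter.
(212.1)(0.388)(69.7 − T) = [(379.9)(2.36) + 148.0](T − 27.8)
82.2948 (69.7 − T) = 1044.564 (T − 27.8)
5735.9 − 82.2948 T = 1044.564 T − 29039
34774.9 = 1126.8588 T
T = 30.86 °C

T_f = 30.9 °C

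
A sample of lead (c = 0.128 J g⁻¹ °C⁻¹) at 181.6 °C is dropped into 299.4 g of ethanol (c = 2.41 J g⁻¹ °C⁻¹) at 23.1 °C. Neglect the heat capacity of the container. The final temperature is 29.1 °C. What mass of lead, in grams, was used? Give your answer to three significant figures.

m = 222 g

q_gained = (299.4 × 2.41) × (29.1 − 23.1) = 4329 J
q_lost = m × 0.128 × (181.6 − 29.1) = 19.52 m
m = 4329 / 19.52 = 222 g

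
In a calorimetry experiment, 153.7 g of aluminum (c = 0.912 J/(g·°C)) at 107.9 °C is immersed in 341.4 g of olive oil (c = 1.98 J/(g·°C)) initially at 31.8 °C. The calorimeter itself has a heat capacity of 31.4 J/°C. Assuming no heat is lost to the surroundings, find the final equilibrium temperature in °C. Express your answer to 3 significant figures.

T_f = 44.4 °C

Heat lost by aluminum = heat gained by olive oil + calorimeter.
(153.7)(0.912)(107.9 − T) = [(341.4)(1.98) + 31.4](T − 31.8)
140.1744 (107.9 − T) = 707.372 (T − 31.8)
15125 − 140.1744 T = 707.372 T − 22494
37619 = 847.5464 T
T = 44.39 °C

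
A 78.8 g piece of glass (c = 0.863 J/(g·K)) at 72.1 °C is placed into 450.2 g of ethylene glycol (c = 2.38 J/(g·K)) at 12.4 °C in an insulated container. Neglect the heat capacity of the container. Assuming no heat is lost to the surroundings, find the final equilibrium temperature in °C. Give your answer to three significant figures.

Heat lost by glass = heat gained by ethylene glycol.
(78.8)(0.863)(72.1 − T) = (450.2)(2.38)(T − 12.4)
68.0044 (72.1 − T) = 1071.476 (T − 12.4)
4903.1 − 68.0044 T = 1071.476 T − 13286
18189.1 = 1139.4804 T
T = 15.96 °C

T_f = 16.0 °C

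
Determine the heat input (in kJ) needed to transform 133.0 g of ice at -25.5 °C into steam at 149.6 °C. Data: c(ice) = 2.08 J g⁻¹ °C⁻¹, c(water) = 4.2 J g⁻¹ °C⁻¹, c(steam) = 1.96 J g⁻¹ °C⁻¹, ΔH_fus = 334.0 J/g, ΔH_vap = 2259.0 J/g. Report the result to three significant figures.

q1 (heat ice -25.5→0.0 °C): 133.0 × 2.08 × 25.5 = 7054 J
q2 (melt at 0 °C): 133.0 × 334.0 = 44422 J
q3 (heat water 0.0→100.0 °C): 133.0 × 4.2 × 100.0 = 55860 J
q4 (vaporize at 100 °C): 133.0 × 2259.0 = 300447 J
q5 (heat steam 100.0→149.6 °C): 133.0 × 1.96 × 49.6 = 12930 J
Total: 7054 + 44422 + 55860 + 300447 + 12930 = 420713 J = 421 kJ

q = 421 kJ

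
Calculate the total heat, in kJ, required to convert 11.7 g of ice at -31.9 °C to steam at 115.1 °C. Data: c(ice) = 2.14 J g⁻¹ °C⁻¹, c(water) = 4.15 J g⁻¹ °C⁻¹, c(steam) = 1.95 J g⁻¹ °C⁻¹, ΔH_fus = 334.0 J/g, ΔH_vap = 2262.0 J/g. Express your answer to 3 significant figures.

q1 (heat ice -31.9→0.0 °C): 11.7 × 2.14 × 31.9 = 799 J
q2 (melt at 0 °C): 11.7 × 334.0 = 3908 J
q3 (heat water 0.0→100.0 °C): 11.7 × 4.15 × 100.0 = 4856 J
q4 (vaporize at 100 °C): 11.7 × 2262.0 = 26465 J
q5 (heat steam 100.0→115.1 °C): 11.7 × 1.95 × 15.1 = 345 J
Total: 799 + 3908 + 4856 + 26465 + 345 = 36373 J = 36.4 kJ

q = 36.4 kJ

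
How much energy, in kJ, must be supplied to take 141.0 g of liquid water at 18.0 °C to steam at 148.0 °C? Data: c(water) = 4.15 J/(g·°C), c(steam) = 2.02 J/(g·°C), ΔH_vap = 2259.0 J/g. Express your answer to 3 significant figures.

q1 (heat water 18.0→100.0 °C): 141.0 × 4.15 × 82.0 = 47982 J
q2 (vaporize at 100 °C): 141.0 × 2259.0 = 318519 J
q3 (heat steam 100.0→148.0 °C): 141.0 × 2.02 × 48.0 = 13671 J
Total: 47982 + 318519 + 13671 = 380172 J = 380 kJ

q = 380 kJ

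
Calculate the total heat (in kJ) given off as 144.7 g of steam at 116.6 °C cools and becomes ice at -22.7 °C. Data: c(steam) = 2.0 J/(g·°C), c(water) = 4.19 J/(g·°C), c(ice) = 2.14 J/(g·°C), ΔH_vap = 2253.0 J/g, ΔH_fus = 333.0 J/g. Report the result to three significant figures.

q = 447 kJ

q1 (cool steam 116.6→100 °C): 144.7 × 2.0 × 16.6 = 4804 J
q2 (condense at 100 °C): 144.7 × 2253.0 = 326009 J
q3 (cool water 100→0 °C): 144.7 × 4.19 × 100.0 = 60629 J
q4 (freeze at 0 °C): 144.7 × 333.0 = 48185 J
q5 (cool ice 0→-22.7 °C): 144.7 × 2.14 × 22.7 = 7029 J
Total: 4804 + 326009 + 60629 + 48185 + 7029 = 446656 J = 447 kJ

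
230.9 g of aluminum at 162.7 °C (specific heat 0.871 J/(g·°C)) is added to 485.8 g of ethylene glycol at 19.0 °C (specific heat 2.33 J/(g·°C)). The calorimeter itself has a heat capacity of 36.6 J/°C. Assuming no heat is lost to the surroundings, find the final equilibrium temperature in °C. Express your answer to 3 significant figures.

T_f = 40.1 °C

Heat lost by aluminum = heat gained by ethylene glycol + calorimeter.
(230.9)(0.871)(162.7 − T) = [(485.8)(2.33) + 36.6](T − 19.0)
201.1139 (162.7 − T) = 1168.514 (T − 19.0)
32721 − 201.1139 T = 1168.514 T − 22202
54923 = 1369.6279 T
T = 40.10 °C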